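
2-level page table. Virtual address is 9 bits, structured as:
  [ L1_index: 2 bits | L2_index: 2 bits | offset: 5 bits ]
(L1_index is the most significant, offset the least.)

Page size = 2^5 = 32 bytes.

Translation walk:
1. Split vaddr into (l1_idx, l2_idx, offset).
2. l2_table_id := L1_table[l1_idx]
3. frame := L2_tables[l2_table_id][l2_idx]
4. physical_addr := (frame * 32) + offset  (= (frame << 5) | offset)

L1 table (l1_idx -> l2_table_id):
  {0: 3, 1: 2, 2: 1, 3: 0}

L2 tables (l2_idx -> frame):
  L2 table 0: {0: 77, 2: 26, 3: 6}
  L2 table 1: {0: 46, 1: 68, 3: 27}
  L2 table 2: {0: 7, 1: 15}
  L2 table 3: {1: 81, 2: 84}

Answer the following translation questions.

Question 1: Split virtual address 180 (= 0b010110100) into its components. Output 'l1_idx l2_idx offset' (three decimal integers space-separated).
vaddr = 180 = 0b010110100
  top 2 bits -> l1_idx = 1
  next 2 bits -> l2_idx = 1
  bottom 5 bits -> offset = 20

Answer: 1 1 20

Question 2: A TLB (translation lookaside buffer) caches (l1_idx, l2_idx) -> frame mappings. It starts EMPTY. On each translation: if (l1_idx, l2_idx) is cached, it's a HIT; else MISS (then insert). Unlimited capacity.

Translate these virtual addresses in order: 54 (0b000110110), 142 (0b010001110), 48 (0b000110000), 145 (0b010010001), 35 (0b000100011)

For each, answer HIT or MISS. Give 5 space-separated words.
vaddr=54: (0,1) not in TLB -> MISS, insert
vaddr=142: (1,0) not in TLB -> MISS, insert
vaddr=48: (0,1) in TLB -> HIT
vaddr=145: (1,0) in TLB -> HIT
vaddr=35: (0,1) in TLB -> HIT

Answer: MISS MISS HIT HIT HIT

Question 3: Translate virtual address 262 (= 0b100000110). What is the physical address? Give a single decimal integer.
vaddr = 262 = 0b100000110
Split: l1_idx=2, l2_idx=0, offset=6
L1[2] = 1
L2[1][0] = 46
paddr = 46 * 32 + 6 = 1478

Answer: 1478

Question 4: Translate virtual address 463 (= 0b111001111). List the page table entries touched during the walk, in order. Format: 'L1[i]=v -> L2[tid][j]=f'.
vaddr = 463 = 0b111001111
Split: l1_idx=3, l2_idx=2, offset=15

Answer: L1[3]=0 -> L2[0][2]=26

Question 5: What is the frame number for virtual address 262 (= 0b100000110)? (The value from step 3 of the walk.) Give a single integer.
Answer: 46

Derivation:
vaddr = 262: l1_idx=2, l2_idx=0
L1[2] = 1; L2[1][0] = 46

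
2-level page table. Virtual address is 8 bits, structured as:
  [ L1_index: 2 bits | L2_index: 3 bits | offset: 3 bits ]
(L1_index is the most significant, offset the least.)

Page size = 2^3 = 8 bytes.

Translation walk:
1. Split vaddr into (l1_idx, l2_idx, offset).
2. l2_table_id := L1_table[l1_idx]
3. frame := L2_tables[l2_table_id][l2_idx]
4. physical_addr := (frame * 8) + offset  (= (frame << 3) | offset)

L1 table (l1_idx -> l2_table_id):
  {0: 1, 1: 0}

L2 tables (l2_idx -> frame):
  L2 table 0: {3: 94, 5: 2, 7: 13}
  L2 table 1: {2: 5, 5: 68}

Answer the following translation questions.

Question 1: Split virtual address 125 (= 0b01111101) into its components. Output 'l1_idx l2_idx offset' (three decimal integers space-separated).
vaddr = 125 = 0b01111101
  top 2 bits -> l1_idx = 1
  next 3 bits -> l2_idx = 7
  bottom 3 bits -> offset = 5

Answer: 1 7 5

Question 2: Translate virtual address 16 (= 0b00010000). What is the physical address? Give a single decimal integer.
vaddr = 16 = 0b00010000
Split: l1_idx=0, l2_idx=2, offset=0
L1[0] = 1
L2[1][2] = 5
paddr = 5 * 8 + 0 = 40

Answer: 40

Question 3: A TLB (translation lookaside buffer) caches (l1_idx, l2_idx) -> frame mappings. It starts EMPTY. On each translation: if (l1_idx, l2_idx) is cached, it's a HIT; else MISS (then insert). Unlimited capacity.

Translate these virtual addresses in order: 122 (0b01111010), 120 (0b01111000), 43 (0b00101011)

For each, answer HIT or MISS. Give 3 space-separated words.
vaddr=122: (1,7) not in TLB -> MISS, insert
vaddr=120: (1,7) in TLB -> HIT
vaddr=43: (0,5) not in TLB -> MISS, insert

Answer: MISS HIT MISS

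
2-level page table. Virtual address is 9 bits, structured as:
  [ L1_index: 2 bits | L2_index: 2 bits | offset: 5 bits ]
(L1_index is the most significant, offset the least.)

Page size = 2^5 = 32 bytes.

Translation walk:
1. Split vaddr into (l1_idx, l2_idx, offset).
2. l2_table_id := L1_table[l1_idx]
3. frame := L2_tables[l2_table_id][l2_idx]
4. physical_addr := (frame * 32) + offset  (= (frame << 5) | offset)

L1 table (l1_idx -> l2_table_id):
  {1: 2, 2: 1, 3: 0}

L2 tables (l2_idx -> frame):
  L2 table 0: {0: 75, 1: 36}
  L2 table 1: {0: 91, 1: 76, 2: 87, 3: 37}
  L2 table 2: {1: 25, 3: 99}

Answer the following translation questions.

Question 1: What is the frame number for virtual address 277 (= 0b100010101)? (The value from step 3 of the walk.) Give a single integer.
Answer: 91

Derivation:
vaddr = 277: l1_idx=2, l2_idx=0
L1[2] = 1; L2[1][0] = 91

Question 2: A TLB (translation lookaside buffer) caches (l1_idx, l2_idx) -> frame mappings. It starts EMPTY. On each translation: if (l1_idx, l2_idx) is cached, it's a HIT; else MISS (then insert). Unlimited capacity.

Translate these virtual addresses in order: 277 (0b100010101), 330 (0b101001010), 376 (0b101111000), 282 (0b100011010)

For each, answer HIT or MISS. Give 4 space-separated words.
Answer: MISS MISS MISS HIT

Derivation:
vaddr=277: (2,0) not in TLB -> MISS, insert
vaddr=330: (2,2) not in TLB -> MISS, insert
vaddr=376: (2,3) not in TLB -> MISS, insert
vaddr=282: (2,0) in TLB -> HIT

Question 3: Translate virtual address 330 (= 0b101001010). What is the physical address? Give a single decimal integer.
vaddr = 330 = 0b101001010
Split: l1_idx=2, l2_idx=2, offset=10
L1[2] = 1
L2[1][2] = 87
paddr = 87 * 32 + 10 = 2794

Answer: 2794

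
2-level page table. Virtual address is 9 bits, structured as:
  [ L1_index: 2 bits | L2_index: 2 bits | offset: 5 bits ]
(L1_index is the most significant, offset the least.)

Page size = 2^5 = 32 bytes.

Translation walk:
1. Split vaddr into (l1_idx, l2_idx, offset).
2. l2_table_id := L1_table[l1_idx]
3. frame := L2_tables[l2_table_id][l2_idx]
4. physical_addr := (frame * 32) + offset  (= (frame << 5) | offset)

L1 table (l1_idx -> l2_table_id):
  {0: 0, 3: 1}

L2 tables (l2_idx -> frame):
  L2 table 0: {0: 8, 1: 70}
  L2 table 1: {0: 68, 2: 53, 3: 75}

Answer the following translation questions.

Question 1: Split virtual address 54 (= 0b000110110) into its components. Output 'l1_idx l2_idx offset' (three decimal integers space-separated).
vaddr = 54 = 0b000110110
  top 2 bits -> l1_idx = 0
  next 2 bits -> l2_idx = 1
  bottom 5 bits -> offset = 22

Answer: 0 1 22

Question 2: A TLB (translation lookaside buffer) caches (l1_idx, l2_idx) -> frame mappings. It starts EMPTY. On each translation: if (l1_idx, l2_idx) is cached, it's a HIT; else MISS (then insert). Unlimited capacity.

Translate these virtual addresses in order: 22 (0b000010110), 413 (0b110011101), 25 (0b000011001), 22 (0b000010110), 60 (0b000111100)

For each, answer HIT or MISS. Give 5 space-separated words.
Answer: MISS MISS HIT HIT MISS

Derivation:
vaddr=22: (0,0) not in TLB -> MISS, insert
vaddr=413: (3,0) not in TLB -> MISS, insert
vaddr=25: (0,0) in TLB -> HIT
vaddr=22: (0,0) in TLB -> HIT
vaddr=60: (0,1) not in TLB -> MISS, insert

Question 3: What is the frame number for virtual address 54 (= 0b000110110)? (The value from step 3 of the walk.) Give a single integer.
Answer: 70

Derivation:
vaddr = 54: l1_idx=0, l2_idx=1
L1[0] = 0; L2[0][1] = 70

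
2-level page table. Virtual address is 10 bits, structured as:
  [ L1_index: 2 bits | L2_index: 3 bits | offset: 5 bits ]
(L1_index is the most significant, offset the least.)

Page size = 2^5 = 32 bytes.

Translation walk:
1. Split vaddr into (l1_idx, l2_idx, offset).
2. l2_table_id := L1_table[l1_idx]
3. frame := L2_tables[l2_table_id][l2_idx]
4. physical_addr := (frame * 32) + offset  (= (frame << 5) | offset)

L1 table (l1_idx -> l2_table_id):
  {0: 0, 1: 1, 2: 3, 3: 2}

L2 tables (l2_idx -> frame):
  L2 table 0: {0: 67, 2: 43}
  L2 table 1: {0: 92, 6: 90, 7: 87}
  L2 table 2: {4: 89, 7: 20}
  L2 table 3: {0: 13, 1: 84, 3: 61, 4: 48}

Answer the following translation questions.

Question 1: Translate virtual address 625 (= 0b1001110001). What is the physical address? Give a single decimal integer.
Answer: 1969

Derivation:
vaddr = 625 = 0b1001110001
Split: l1_idx=2, l2_idx=3, offset=17
L1[2] = 3
L2[3][3] = 61
paddr = 61 * 32 + 17 = 1969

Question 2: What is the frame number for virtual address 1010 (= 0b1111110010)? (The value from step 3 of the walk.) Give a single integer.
vaddr = 1010: l1_idx=3, l2_idx=7
L1[3] = 2; L2[2][7] = 20

Answer: 20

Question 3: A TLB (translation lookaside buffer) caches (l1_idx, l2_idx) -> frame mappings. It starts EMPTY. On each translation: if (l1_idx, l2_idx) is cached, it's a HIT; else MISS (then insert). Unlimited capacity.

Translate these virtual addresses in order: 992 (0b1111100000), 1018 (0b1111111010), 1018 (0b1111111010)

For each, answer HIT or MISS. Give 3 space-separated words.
vaddr=992: (3,7) not in TLB -> MISS, insert
vaddr=1018: (3,7) in TLB -> HIT
vaddr=1018: (3,7) in TLB -> HIT

Answer: MISS HIT HIT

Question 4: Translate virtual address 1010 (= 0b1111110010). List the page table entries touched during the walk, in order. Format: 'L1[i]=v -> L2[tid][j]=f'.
vaddr = 1010 = 0b1111110010
Split: l1_idx=3, l2_idx=7, offset=18

Answer: L1[3]=2 -> L2[2][7]=20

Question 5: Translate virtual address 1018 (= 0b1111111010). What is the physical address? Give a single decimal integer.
Answer: 666

Derivation:
vaddr = 1018 = 0b1111111010
Split: l1_idx=3, l2_idx=7, offset=26
L1[3] = 2
L2[2][7] = 20
paddr = 20 * 32 + 26 = 666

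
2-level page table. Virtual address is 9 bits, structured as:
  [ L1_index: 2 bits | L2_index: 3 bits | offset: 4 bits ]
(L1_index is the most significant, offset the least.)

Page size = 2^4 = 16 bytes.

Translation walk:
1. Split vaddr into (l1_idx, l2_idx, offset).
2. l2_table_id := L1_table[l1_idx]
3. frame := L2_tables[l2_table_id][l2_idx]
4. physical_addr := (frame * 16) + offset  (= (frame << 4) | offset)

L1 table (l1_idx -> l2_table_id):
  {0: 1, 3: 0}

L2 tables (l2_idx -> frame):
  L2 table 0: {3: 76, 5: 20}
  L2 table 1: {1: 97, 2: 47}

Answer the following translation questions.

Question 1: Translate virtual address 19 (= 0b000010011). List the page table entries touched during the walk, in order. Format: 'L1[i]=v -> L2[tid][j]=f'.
Answer: L1[0]=1 -> L2[1][1]=97

Derivation:
vaddr = 19 = 0b000010011
Split: l1_idx=0, l2_idx=1, offset=3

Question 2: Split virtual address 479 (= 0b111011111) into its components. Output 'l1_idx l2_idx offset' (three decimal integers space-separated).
Answer: 3 5 15

Derivation:
vaddr = 479 = 0b111011111
  top 2 bits -> l1_idx = 3
  next 3 bits -> l2_idx = 5
  bottom 4 bits -> offset = 15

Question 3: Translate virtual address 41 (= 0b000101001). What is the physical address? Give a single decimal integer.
vaddr = 41 = 0b000101001
Split: l1_idx=0, l2_idx=2, offset=9
L1[0] = 1
L2[1][2] = 47
paddr = 47 * 16 + 9 = 761

Answer: 761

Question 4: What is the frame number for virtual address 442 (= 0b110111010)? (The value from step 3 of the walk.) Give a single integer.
vaddr = 442: l1_idx=3, l2_idx=3
L1[3] = 0; L2[0][3] = 76

Answer: 76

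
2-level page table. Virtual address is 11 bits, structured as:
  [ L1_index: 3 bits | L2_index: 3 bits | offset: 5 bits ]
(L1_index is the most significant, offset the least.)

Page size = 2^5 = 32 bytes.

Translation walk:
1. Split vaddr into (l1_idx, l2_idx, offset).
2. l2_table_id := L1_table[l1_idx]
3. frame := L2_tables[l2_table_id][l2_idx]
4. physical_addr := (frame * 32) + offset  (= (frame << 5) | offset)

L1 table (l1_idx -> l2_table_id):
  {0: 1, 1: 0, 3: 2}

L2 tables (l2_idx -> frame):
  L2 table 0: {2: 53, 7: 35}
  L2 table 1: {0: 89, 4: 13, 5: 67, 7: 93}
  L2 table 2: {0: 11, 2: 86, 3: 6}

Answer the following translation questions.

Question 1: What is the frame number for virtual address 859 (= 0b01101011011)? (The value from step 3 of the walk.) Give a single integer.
vaddr = 859: l1_idx=3, l2_idx=2
L1[3] = 2; L2[2][2] = 86

Answer: 86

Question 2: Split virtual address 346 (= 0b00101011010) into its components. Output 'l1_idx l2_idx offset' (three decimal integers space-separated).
Answer: 1 2 26

Derivation:
vaddr = 346 = 0b00101011010
  top 3 bits -> l1_idx = 1
  next 3 bits -> l2_idx = 2
  bottom 5 bits -> offset = 26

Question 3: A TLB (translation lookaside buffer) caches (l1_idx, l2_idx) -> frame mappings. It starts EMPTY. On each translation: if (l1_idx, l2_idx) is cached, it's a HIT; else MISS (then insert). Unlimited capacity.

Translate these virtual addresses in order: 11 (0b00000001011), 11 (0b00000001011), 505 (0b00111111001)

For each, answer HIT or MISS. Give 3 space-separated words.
vaddr=11: (0,0) not in TLB -> MISS, insert
vaddr=11: (0,0) in TLB -> HIT
vaddr=505: (1,7) not in TLB -> MISS, insert

Answer: MISS HIT MISS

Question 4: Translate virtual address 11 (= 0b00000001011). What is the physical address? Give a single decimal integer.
vaddr = 11 = 0b00000001011
Split: l1_idx=0, l2_idx=0, offset=11
L1[0] = 1
L2[1][0] = 89
paddr = 89 * 32 + 11 = 2859

Answer: 2859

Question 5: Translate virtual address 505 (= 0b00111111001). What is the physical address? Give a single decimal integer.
Answer: 1145

Derivation:
vaddr = 505 = 0b00111111001
Split: l1_idx=1, l2_idx=7, offset=25
L1[1] = 0
L2[0][7] = 35
paddr = 35 * 32 + 25 = 1145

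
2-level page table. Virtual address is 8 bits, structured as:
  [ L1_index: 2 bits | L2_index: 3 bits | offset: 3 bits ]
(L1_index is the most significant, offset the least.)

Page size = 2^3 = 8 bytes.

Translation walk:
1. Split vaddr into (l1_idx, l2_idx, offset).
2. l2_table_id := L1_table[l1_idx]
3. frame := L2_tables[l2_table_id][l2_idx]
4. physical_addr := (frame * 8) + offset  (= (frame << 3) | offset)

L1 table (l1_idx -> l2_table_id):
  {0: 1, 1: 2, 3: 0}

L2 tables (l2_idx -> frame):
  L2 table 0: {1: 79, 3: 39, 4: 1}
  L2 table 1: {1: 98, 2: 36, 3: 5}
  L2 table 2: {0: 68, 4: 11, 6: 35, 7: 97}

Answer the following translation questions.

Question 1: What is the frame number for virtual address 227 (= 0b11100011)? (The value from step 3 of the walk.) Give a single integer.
vaddr = 227: l1_idx=3, l2_idx=4
L1[3] = 0; L2[0][4] = 1

Answer: 1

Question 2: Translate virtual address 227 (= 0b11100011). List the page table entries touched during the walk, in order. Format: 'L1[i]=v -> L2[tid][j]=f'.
Answer: L1[3]=0 -> L2[0][4]=1

Derivation:
vaddr = 227 = 0b11100011
Split: l1_idx=3, l2_idx=4, offset=3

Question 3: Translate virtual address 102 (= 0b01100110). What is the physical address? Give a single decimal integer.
Answer: 94

Derivation:
vaddr = 102 = 0b01100110
Split: l1_idx=1, l2_idx=4, offset=6
L1[1] = 2
L2[2][4] = 11
paddr = 11 * 8 + 6 = 94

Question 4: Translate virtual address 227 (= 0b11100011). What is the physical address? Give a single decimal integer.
Answer: 11

Derivation:
vaddr = 227 = 0b11100011
Split: l1_idx=3, l2_idx=4, offset=3
L1[3] = 0
L2[0][4] = 1
paddr = 1 * 8 + 3 = 11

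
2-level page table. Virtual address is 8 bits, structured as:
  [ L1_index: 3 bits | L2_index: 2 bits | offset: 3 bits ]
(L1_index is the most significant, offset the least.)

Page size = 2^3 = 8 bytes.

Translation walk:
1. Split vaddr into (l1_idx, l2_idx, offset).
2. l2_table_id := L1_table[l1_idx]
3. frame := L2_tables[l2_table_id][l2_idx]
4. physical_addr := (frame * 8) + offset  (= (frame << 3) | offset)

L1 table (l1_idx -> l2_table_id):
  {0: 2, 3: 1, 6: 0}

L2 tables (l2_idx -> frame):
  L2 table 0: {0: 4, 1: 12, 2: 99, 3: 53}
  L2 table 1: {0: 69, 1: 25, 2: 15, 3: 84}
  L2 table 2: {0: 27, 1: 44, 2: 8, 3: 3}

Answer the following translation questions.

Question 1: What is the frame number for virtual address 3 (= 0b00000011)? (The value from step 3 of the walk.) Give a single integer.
Answer: 27

Derivation:
vaddr = 3: l1_idx=0, l2_idx=0
L1[0] = 2; L2[2][0] = 27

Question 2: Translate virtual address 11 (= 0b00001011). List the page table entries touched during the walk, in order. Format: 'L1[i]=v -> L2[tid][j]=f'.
vaddr = 11 = 0b00001011
Split: l1_idx=0, l2_idx=1, offset=3

Answer: L1[0]=2 -> L2[2][1]=44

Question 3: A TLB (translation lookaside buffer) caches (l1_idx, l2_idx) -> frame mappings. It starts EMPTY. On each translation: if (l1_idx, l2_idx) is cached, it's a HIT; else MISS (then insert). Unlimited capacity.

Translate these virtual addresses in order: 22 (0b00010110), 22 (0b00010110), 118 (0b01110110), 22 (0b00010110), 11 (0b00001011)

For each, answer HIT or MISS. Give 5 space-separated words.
vaddr=22: (0,2) not in TLB -> MISS, insert
vaddr=22: (0,2) in TLB -> HIT
vaddr=118: (3,2) not in TLB -> MISS, insert
vaddr=22: (0,2) in TLB -> HIT
vaddr=11: (0,1) not in TLB -> MISS, insert

Answer: MISS HIT MISS HIT MISS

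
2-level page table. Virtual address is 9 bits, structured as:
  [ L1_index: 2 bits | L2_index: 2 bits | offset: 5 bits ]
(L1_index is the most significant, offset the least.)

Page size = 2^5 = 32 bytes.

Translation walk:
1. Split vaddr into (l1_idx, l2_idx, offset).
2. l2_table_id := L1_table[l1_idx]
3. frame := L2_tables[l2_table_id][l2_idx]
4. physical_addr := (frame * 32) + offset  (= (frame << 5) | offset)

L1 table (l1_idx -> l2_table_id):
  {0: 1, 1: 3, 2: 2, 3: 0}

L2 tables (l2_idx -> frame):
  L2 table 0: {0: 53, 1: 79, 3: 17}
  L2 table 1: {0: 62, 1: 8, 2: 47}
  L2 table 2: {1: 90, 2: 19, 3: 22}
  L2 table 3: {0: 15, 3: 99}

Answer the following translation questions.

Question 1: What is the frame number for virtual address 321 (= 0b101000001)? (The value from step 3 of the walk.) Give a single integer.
vaddr = 321: l1_idx=2, l2_idx=2
L1[2] = 2; L2[2][2] = 19

Answer: 19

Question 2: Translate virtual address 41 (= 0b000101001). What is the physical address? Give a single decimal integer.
vaddr = 41 = 0b000101001
Split: l1_idx=0, l2_idx=1, offset=9
L1[0] = 1
L2[1][1] = 8
paddr = 8 * 32 + 9 = 265

Answer: 265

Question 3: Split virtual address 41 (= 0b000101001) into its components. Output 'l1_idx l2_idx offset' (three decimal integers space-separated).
vaddr = 41 = 0b000101001
  top 2 bits -> l1_idx = 0
  next 2 bits -> l2_idx = 1
  bottom 5 bits -> offset = 9

Answer: 0 1 9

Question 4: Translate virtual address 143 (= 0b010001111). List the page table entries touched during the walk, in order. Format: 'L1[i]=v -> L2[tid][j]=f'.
vaddr = 143 = 0b010001111
Split: l1_idx=1, l2_idx=0, offset=15

Answer: L1[1]=3 -> L2[3][0]=15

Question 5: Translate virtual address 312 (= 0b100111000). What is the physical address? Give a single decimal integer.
Answer: 2904

Derivation:
vaddr = 312 = 0b100111000
Split: l1_idx=2, l2_idx=1, offset=24
L1[2] = 2
L2[2][1] = 90
paddr = 90 * 32 + 24 = 2904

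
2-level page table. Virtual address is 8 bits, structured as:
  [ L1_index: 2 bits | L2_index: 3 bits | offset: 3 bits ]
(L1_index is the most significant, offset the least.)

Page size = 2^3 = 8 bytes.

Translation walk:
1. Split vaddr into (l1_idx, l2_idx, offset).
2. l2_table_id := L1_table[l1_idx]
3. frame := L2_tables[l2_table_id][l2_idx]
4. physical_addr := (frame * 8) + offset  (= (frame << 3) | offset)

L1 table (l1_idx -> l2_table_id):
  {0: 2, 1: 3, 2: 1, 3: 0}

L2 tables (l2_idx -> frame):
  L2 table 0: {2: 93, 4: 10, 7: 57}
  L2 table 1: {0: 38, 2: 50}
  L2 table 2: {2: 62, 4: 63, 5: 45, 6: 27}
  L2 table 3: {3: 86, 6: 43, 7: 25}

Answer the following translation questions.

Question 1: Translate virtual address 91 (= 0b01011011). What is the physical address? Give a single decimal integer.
Answer: 691

Derivation:
vaddr = 91 = 0b01011011
Split: l1_idx=1, l2_idx=3, offset=3
L1[1] = 3
L2[3][3] = 86
paddr = 86 * 8 + 3 = 691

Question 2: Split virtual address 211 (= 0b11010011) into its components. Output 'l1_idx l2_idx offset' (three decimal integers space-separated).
Answer: 3 2 3

Derivation:
vaddr = 211 = 0b11010011
  top 2 bits -> l1_idx = 3
  next 3 bits -> l2_idx = 2
  bottom 3 bits -> offset = 3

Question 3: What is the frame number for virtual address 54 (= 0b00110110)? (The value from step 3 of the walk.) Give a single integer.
Answer: 27

Derivation:
vaddr = 54: l1_idx=0, l2_idx=6
L1[0] = 2; L2[2][6] = 27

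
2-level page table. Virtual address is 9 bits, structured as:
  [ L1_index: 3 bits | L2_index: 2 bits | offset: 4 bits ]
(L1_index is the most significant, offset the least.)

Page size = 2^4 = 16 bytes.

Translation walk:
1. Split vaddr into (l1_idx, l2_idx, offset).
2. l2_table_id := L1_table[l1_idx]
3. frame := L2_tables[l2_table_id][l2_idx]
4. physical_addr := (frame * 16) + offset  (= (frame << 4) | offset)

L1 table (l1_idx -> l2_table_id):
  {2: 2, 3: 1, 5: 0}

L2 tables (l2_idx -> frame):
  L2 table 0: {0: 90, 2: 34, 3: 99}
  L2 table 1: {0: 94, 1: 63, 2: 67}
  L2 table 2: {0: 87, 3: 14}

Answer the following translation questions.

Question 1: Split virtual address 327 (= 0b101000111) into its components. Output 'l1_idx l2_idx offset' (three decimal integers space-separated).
Answer: 5 0 7

Derivation:
vaddr = 327 = 0b101000111
  top 3 bits -> l1_idx = 5
  next 2 bits -> l2_idx = 0
  bottom 4 bits -> offset = 7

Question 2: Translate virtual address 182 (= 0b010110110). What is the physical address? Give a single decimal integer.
Answer: 230

Derivation:
vaddr = 182 = 0b010110110
Split: l1_idx=2, l2_idx=3, offset=6
L1[2] = 2
L2[2][3] = 14
paddr = 14 * 16 + 6 = 230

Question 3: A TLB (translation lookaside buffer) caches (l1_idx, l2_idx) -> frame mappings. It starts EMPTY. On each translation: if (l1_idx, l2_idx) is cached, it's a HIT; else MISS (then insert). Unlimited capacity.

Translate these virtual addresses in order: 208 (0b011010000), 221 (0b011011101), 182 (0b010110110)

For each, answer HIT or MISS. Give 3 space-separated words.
Answer: MISS HIT MISS

Derivation:
vaddr=208: (3,1) not in TLB -> MISS, insert
vaddr=221: (3,1) in TLB -> HIT
vaddr=182: (2,3) not in TLB -> MISS, insert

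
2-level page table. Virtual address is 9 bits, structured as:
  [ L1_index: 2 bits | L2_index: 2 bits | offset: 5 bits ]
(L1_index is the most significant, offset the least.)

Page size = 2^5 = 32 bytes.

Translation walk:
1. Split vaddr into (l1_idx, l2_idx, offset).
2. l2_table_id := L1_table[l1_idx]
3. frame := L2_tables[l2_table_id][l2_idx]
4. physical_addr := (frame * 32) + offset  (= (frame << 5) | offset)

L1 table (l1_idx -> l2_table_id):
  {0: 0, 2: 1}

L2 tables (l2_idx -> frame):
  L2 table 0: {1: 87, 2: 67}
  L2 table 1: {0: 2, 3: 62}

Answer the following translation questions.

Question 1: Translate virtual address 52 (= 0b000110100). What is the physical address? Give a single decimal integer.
vaddr = 52 = 0b000110100
Split: l1_idx=0, l2_idx=1, offset=20
L1[0] = 0
L2[0][1] = 87
paddr = 87 * 32 + 20 = 2804

Answer: 2804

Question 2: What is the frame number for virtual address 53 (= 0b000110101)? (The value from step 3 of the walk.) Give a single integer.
vaddr = 53: l1_idx=0, l2_idx=1
L1[0] = 0; L2[0][1] = 87

Answer: 87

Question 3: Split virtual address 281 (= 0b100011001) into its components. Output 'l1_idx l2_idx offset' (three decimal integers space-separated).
vaddr = 281 = 0b100011001
  top 2 bits -> l1_idx = 2
  next 2 bits -> l2_idx = 0
  bottom 5 bits -> offset = 25

Answer: 2 0 25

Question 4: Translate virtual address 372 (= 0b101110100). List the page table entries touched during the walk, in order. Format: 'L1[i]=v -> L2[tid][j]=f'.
vaddr = 372 = 0b101110100
Split: l1_idx=2, l2_idx=3, offset=20

Answer: L1[2]=1 -> L2[1][3]=62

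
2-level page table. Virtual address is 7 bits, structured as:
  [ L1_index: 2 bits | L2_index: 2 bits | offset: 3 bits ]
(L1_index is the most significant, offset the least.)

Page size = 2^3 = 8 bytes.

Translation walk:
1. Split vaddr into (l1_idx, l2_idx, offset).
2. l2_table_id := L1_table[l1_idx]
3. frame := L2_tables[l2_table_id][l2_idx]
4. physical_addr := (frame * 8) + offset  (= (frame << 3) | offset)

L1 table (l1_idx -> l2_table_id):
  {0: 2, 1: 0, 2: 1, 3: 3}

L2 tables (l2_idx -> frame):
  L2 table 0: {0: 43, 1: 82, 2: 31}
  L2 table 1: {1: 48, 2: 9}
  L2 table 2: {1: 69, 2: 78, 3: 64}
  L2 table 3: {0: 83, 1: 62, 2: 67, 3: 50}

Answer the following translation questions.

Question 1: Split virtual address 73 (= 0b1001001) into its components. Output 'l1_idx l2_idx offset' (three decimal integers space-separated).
Answer: 2 1 1

Derivation:
vaddr = 73 = 0b1001001
  top 2 bits -> l1_idx = 2
  next 2 bits -> l2_idx = 1
  bottom 3 bits -> offset = 1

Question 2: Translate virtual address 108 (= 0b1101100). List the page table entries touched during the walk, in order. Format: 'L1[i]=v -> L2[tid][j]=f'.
Answer: L1[3]=3 -> L2[3][1]=62

Derivation:
vaddr = 108 = 0b1101100
Split: l1_idx=3, l2_idx=1, offset=4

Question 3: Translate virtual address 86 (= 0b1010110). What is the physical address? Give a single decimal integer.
Answer: 78

Derivation:
vaddr = 86 = 0b1010110
Split: l1_idx=2, l2_idx=2, offset=6
L1[2] = 1
L2[1][2] = 9
paddr = 9 * 8 + 6 = 78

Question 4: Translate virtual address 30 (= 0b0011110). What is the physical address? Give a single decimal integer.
Answer: 518

Derivation:
vaddr = 30 = 0b0011110
Split: l1_idx=0, l2_idx=3, offset=6
L1[0] = 2
L2[2][3] = 64
paddr = 64 * 8 + 6 = 518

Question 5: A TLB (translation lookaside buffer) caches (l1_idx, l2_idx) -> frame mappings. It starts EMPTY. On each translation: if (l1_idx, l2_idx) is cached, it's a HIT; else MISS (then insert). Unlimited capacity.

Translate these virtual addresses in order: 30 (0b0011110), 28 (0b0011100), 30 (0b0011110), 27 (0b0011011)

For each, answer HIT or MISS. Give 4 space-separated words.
Answer: MISS HIT HIT HIT

Derivation:
vaddr=30: (0,3) not in TLB -> MISS, insert
vaddr=28: (0,3) in TLB -> HIT
vaddr=30: (0,3) in TLB -> HIT
vaddr=27: (0,3) in TLB -> HIT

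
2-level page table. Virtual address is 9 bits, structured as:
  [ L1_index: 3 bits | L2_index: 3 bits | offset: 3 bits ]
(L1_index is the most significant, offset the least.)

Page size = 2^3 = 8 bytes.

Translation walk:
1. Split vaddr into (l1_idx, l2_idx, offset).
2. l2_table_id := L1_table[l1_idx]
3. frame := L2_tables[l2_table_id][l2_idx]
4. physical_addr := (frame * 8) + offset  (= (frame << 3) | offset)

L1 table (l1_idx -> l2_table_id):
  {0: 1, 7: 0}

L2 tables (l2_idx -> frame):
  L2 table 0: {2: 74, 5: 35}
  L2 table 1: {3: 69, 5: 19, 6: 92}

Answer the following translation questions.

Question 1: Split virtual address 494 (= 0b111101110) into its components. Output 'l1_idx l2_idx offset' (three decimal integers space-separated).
vaddr = 494 = 0b111101110
  top 3 bits -> l1_idx = 7
  next 3 bits -> l2_idx = 5
  bottom 3 bits -> offset = 6

Answer: 7 5 6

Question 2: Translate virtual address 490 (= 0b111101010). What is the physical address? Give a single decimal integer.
vaddr = 490 = 0b111101010
Split: l1_idx=7, l2_idx=5, offset=2
L1[7] = 0
L2[0][5] = 35
paddr = 35 * 8 + 2 = 282

Answer: 282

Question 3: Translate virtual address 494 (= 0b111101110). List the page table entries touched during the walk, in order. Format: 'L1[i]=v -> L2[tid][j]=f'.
vaddr = 494 = 0b111101110
Split: l1_idx=7, l2_idx=5, offset=6

Answer: L1[7]=0 -> L2[0][5]=35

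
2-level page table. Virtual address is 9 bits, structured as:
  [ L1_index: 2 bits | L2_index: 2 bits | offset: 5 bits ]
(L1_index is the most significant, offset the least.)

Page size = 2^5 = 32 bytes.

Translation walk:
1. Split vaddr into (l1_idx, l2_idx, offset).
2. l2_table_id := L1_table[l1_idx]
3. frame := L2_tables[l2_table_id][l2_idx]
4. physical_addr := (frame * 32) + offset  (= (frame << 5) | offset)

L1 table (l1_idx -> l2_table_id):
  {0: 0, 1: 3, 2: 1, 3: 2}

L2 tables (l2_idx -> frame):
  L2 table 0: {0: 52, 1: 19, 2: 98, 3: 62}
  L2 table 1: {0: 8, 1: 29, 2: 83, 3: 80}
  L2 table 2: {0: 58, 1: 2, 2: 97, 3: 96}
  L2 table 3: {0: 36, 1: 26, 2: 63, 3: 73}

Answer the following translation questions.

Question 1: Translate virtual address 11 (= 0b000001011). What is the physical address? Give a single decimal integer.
vaddr = 11 = 0b000001011
Split: l1_idx=0, l2_idx=0, offset=11
L1[0] = 0
L2[0][0] = 52
paddr = 52 * 32 + 11 = 1675

Answer: 1675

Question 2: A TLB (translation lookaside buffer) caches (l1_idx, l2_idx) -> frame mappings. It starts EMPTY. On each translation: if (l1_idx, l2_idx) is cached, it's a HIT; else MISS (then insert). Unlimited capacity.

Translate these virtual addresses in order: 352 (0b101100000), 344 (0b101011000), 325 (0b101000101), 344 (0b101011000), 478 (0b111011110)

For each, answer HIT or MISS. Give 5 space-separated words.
vaddr=352: (2,3) not in TLB -> MISS, insert
vaddr=344: (2,2) not in TLB -> MISS, insert
vaddr=325: (2,2) in TLB -> HIT
vaddr=344: (2,2) in TLB -> HIT
vaddr=478: (3,2) not in TLB -> MISS, insert

Answer: MISS MISS HIT HIT MISS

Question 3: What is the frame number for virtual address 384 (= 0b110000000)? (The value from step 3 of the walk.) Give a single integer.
vaddr = 384: l1_idx=3, l2_idx=0
L1[3] = 2; L2[2][0] = 58

Answer: 58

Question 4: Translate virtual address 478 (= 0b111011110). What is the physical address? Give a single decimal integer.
vaddr = 478 = 0b111011110
Split: l1_idx=3, l2_idx=2, offset=30
L1[3] = 2
L2[2][2] = 97
paddr = 97 * 32 + 30 = 3134

Answer: 3134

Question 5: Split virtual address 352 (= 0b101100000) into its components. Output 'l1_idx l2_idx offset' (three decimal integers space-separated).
vaddr = 352 = 0b101100000
  top 2 bits -> l1_idx = 2
  next 2 bits -> l2_idx = 3
  bottom 5 bits -> offset = 0

Answer: 2 3 0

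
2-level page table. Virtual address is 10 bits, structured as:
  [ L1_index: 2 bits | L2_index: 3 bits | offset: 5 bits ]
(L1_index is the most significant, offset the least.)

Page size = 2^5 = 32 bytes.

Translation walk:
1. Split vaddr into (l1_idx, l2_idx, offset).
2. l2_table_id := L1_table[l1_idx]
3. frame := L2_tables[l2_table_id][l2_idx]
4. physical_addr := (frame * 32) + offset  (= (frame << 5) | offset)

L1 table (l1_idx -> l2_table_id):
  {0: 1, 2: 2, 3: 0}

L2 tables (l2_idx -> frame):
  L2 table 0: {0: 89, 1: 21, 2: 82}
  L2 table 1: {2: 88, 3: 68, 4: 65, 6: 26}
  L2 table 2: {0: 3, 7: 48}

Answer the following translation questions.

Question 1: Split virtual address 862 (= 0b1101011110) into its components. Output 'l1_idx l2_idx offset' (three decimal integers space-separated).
Answer: 3 2 30

Derivation:
vaddr = 862 = 0b1101011110
  top 2 bits -> l1_idx = 3
  next 3 bits -> l2_idx = 2
  bottom 5 bits -> offset = 30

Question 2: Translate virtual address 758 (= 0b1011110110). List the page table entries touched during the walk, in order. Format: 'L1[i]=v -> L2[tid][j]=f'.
vaddr = 758 = 0b1011110110
Split: l1_idx=2, l2_idx=7, offset=22

Answer: L1[2]=2 -> L2[2][7]=48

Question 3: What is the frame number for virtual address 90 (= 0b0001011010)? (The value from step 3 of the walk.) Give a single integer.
Answer: 88

Derivation:
vaddr = 90: l1_idx=0, l2_idx=2
L1[0] = 1; L2[1][2] = 88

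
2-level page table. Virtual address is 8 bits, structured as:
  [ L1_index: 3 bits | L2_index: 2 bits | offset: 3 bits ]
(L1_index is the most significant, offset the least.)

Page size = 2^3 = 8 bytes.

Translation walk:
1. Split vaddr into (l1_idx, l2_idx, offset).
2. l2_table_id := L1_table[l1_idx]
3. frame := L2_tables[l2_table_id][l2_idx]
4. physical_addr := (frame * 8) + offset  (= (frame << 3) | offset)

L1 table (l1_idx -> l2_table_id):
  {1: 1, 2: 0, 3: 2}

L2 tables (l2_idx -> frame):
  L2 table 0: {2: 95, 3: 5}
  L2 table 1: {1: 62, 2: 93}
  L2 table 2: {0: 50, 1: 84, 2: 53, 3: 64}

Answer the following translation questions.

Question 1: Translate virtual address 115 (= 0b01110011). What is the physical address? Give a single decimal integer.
vaddr = 115 = 0b01110011
Split: l1_idx=3, l2_idx=2, offset=3
L1[3] = 2
L2[2][2] = 53
paddr = 53 * 8 + 3 = 427

Answer: 427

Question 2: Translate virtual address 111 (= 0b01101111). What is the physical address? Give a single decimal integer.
Answer: 679

Derivation:
vaddr = 111 = 0b01101111
Split: l1_idx=3, l2_idx=1, offset=7
L1[3] = 2
L2[2][1] = 84
paddr = 84 * 8 + 7 = 679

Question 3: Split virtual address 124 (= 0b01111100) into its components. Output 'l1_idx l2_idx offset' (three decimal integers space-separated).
Answer: 3 3 4

Derivation:
vaddr = 124 = 0b01111100
  top 3 bits -> l1_idx = 3
  next 2 bits -> l2_idx = 3
  bottom 3 bits -> offset = 4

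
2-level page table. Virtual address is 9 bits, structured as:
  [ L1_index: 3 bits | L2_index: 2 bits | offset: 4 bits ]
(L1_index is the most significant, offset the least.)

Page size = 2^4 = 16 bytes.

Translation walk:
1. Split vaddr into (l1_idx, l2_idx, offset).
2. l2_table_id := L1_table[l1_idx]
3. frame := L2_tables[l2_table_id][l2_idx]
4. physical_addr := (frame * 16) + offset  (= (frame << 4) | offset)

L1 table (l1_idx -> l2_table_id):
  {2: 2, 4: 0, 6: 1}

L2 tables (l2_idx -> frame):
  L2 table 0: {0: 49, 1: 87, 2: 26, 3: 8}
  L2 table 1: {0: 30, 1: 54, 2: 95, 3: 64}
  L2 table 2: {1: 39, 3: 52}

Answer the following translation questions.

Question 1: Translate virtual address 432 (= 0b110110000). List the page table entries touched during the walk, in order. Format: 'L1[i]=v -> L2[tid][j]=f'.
vaddr = 432 = 0b110110000
Split: l1_idx=6, l2_idx=3, offset=0

Answer: L1[6]=1 -> L2[1][3]=64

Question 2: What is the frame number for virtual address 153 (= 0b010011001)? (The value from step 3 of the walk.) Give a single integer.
Answer: 39

Derivation:
vaddr = 153: l1_idx=2, l2_idx=1
L1[2] = 2; L2[2][1] = 39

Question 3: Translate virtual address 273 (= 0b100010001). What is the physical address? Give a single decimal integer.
vaddr = 273 = 0b100010001
Split: l1_idx=4, l2_idx=1, offset=1
L1[4] = 0
L2[0][1] = 87
paddr = 87 * 16 + 1 = 1393

Answer: 1393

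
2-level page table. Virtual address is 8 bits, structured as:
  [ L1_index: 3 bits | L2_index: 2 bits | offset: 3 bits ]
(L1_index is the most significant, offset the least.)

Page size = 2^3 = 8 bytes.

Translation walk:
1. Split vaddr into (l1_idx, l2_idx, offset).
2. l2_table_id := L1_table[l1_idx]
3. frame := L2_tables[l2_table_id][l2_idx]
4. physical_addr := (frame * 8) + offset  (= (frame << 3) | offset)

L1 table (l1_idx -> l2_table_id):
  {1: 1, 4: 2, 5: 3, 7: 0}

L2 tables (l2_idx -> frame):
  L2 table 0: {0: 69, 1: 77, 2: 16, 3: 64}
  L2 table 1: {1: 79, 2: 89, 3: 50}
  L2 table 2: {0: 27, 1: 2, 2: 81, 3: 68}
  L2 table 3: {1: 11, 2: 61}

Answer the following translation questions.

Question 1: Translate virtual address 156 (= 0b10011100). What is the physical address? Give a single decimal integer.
vaddr = 156 = 0b10011100
Split: l1_idx=4, l2_idx=3, offset=4
L1[4] = 2
L2[2][3] = 68
paddr = 68 * 8 + 4 = 548

Answer: 548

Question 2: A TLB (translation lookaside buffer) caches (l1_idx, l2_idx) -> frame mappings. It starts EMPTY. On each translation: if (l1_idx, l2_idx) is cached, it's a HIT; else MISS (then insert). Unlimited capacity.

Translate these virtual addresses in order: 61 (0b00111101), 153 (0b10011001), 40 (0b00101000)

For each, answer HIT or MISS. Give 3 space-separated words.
Answer: MISS MISS MISS

Derivation:
vaddr=61: (1,3) not in TLB -> MISS, insert
vaddr=153: (4,3) not in TLB -> MISS, insert
vaddr=40: (1,1) not in TLB -> MISS, insert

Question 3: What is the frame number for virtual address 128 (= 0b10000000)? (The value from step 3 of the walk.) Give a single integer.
Answer: 27

Derivation:
vaddr = 128: l1_idx=4, l2_idx=0
L1[4] = 2; L2[2][0] = 27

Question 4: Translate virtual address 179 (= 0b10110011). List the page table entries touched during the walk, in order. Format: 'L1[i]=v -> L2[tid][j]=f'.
Answer: L1[5]=3 -> L2[3][2]=61

Derivation:
vaddr = 179 = 0b10110011
Split: l1_idx=5, l2_idx=2, offset=3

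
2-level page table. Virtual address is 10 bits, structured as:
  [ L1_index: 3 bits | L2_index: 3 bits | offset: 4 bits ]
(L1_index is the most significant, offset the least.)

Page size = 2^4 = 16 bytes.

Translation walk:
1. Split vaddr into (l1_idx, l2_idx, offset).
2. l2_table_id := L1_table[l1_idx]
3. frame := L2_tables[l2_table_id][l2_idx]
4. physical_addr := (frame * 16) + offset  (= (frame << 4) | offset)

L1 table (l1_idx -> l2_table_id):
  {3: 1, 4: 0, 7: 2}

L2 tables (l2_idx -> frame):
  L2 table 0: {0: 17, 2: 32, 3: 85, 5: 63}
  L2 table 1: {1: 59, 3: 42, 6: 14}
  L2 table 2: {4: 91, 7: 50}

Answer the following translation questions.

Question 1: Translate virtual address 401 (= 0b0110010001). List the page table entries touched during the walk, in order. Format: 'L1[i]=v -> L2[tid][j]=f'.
vaddr = 401 = 0b0110010001
Split: l1_idx=3, l2_idx=1, offset=1

Answer: L1[3]=1 -> L2[1][1]=59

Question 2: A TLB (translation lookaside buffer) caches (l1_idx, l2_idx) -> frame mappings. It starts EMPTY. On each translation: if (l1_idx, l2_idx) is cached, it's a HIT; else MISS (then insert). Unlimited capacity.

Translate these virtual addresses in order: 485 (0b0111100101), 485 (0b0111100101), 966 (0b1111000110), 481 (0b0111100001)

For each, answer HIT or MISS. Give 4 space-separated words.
vaddr=485: (3,6) not in TLB -> MISS, insert
vaddr=485: (3,6) in TLB -> HIT
vaddr=966: (7,4) not in TLB -> MISS, insert
vaddr=481: (3,6) in TLB -> HIT

Answer: MISS HIT MISS HIT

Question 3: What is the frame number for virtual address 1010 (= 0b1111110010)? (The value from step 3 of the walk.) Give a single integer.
vaddr = 1010: l1_idx=7, l2_idx=7
L1[7] = 2; L2[2][7] = 50

Answer: 50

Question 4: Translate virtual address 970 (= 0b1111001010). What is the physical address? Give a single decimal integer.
Answer: 1466

Derivation:
vaddr = 970 = 0b1111001010
Split: l1_idx=7, l2_idx=4, offset=10
L1[7] = 2
L2[2][4] = 91
paddr = 91 * 16 + 10 = 1466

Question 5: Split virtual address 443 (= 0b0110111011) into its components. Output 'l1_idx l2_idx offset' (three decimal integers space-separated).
Answer: 3 3 11

Derivation:
vaddr = 443 = 0b0110111011
  top 3 bits -> l1_idx = 3
  next 3 bits -> l2_idx = 3
  bottom 4 bits -> offset = 11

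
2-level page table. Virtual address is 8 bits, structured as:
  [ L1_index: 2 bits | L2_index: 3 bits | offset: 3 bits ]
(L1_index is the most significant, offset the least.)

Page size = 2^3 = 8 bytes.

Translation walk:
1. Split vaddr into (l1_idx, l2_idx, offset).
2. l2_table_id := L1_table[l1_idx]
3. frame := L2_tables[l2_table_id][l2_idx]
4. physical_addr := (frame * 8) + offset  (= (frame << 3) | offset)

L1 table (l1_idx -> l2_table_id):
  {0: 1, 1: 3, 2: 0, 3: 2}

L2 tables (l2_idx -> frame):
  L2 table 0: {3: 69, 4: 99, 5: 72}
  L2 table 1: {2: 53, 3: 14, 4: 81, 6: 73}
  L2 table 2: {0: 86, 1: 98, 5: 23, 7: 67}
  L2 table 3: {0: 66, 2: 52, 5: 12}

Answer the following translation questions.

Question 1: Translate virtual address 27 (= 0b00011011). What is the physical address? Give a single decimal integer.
vaddr = 27 = 0b00011011
Split: l1_idx=0, l2_idx=3, offset=3
L1[0] = 1
L2[1][3] = 14
paddr = 14 * 8 + 3 = 115

Answer: 115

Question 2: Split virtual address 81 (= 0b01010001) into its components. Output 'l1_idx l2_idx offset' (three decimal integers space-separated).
Answer: 1 2 1

Derivation:
vaddr = 81 = 0b01010001
  top 2 bits -> l1_idx = 1
  next 3 bits -> l2_idx = 2
  bottom 3 bits -> offset = 1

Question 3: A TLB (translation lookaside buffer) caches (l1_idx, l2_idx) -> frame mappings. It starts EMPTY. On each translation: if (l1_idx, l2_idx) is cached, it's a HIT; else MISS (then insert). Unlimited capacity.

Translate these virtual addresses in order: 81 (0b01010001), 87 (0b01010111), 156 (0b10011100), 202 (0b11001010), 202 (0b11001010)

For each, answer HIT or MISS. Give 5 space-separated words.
Answer: MISS HIT MISS MISS HIT

Derivation:
vaddr=81: (1,2) not in TLB -> MISS, insert
vaddr=87: (1,2) in TLB -> HIT
vaddr=156: (2,3) not in TLB -> MISS, insert
vaddr=202: (3,1) not in TLB -> MISS, insert
vaddr=202: (3,1) in TLB -> HIT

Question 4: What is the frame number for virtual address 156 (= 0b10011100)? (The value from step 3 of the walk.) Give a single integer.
Answer: 69

Derivation:
vaddr = 156: l1_idx=2, l2_idx=3
L1[2] = 0; L2[0][3] = 69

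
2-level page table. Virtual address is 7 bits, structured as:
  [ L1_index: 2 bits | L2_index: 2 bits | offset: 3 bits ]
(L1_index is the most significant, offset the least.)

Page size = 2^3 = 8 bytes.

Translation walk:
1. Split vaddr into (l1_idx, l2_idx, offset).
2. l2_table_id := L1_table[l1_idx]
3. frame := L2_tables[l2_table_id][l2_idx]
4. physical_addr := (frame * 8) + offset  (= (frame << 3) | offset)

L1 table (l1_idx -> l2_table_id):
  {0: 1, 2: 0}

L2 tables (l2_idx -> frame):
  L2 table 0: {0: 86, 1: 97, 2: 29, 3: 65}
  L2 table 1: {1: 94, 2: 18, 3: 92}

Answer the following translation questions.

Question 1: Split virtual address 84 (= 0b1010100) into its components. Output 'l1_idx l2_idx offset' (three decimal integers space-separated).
Answer: 2 2 4

Derivation:
vaddr = 84 = 0b1010100
  top 2 bits -> l1_idx = 2
  next 2 bits -> l2_idx = 2
  bottom 3 bits -> offset = 4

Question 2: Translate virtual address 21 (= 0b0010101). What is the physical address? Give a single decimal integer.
Answer: 149

Derivation:
vaddr = 21 = 0b0010101
Split: l1_idx=0, l2_idx=2, offset=5
L1[0] = 1
L2[1][2] = 18
paddr = 18 * 8 + 5 = 149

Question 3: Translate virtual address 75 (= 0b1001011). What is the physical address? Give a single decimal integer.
Answer: 779

Derivation:
vaddr = 75 = 0b1001011
Split: l1_idx=2, l2_idx=1, offset=3
L1[2] = 0
L2[0][1] = 97
paddr = 97 * 8 + 3 = 779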